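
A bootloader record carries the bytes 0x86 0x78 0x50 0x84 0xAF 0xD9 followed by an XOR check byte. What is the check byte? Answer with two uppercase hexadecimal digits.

XOR the bytes together:
  start with 0x86
  0x86 ⊕ 0x78 = 0xFE
  0xFE ⊕ 0x50 = 0xAE
  0xAE ⊕ 0x84 = 0x2A
  0x2A ⊕ 0xAF = 0x85
  0x85 ⊕ 0xD9 = 0x5C

5C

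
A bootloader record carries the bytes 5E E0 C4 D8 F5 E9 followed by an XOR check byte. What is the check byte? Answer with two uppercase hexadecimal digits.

BE

XOR the bytes together:
  start with 0x5E
  0x5E ⊕ 0xE0 = 0xBE
  0xBE ⊕ 0xC4 = 0x7A
  0x7A ⊕ 0xD8 = 0xA2
  0xA2 ⊕ 0xF5 = 0x57
  0x57 ⊕ 0xE9 = 0xBE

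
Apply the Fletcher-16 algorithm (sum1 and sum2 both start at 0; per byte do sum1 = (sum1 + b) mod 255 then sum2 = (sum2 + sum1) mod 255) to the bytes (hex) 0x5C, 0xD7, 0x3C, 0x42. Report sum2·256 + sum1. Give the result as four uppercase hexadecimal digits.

Running sums (mod 255):
  after byte 0 (0x5C): sum1=92, sum2=92
  after byte 1 (0xD7): sum1=52, sum2=144
  after byte 2 (0x3C): sum1=112, sum2=1
  after byte 3 (0x42): sum1=178, sum2=179
Checksum = sum2·256 + sum1 = 179·256 + 178 = 46002 = 0xB3B2.

B3B2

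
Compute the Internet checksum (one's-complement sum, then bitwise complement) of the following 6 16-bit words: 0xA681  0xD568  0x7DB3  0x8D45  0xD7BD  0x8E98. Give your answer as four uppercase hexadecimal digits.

One's-complement addition (fold any carry out of bit 15 back into bit 0):
  0xA681 + 0xD568 = 0x17BE9 → wrap carry → 0x7BEA
  0x7BEA + 0x7DB3 = 0x0F99D
  0xF99D + 0x8D45 = 0x186E2 → wrap carry → 0x86E3
  0x86E3 + 0xD7BD = 0x15EA0 → wrap carry → 0x5EA1
  0x5EA1 + 0x8E98 = 0x0ED39
One's-complement sum = 0xED39.
Checksum = ~0xED39 & 0xFFFF = 0x12C6.

12C6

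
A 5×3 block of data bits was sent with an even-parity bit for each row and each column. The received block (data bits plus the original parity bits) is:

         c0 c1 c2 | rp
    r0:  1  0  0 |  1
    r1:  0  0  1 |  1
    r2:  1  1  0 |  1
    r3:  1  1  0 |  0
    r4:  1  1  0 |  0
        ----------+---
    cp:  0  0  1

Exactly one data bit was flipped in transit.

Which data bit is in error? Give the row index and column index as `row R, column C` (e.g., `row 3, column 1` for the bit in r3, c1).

row 2, column 1

Recompute each row's even parity and compare to rp:
  r0: data parity 1, sent rp 1 → ok
  r1: data parity 1, sent rp 1 → ok
  r2: data parity 0, sent rp 1 → mismatch
  r3: data parity 0, sent rp 0 → ok
  r4: data parity 0, sent rp 0 → ok
Recompute each column's even parity and compare to cp:
  c0: data parity 0, sent cp 0 → ok
  c1: data parity 1, sent cp 0 → mismatch
  c2: data parity 1, sent cp 1 → ok
Exactly one row (r2) and one column (c1) fail → the flipped bit is at their intersection.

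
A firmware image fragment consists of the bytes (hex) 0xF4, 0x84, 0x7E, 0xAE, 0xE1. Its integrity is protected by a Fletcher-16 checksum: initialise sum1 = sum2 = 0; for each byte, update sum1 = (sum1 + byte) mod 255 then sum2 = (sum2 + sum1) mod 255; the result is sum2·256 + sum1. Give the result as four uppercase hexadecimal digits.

9588

Running sums (mod 255):
  after byte 0 (0xF4): sum1=244, sum2=244
  after byte 1 (0x84): sum1=121, sum2=110
  after byte 2 (0x7E): sum1=247, sum2=102
  after byte 3 (0xAE): sum1=166, sum2=13
  after byte 4 (0xE1): sum1=136, sum2=149
Checksum = sum2·256 + sum1 = 149·256 + 136 = 38280 = 0x9588.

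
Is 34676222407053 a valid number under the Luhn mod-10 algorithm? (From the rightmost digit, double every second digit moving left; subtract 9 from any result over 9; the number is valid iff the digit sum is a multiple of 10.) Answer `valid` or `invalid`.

invalid

From the right, keep odd positions and double even positions (subtract 9 from any doubled value over 9):
  doubled (positions 2,4,...): 1 5 8 4 3 3 6 → sum 30
  kept (positions 1,3,...): 3 0 0 2 2 7 4 → sum 18
Total = 48.
48 mod 10 = 8, so the number is invalid.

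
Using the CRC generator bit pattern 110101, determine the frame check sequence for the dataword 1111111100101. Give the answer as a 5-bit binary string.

11011

Append 5 zeros: 111111110010100000. Divide by 110101 (XOR where the leading bit is 1):
  pos 0: 111111 XOR 110101 = 001010
  pos 2: 101011 XOR 110101 = 011110
  pos 3: 111100 XOR 110101 = 001001
  pos 5: 100101 XOR 110101 = 010000
  pos 6: 100000 XOR 110101 = 010101
  pos 7: 101011 XOR 110101 = 011110
  pos 8: 111100 XOR 110101 = 001001
  pos 10: 100100 XOR 110101 = 010001
  pos 11: 100010 XOR 110101 = 010111
  pos 12: 101110 XOR 110101 = 011011
Remainder (last 5 bits) = 11011. This is the CRC / FCS.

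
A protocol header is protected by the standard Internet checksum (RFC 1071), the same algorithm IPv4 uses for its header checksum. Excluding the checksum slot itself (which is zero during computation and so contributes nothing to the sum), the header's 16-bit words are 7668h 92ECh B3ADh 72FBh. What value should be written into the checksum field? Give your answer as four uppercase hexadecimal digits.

One's-complement addition (fold any carry out of bit 15 back into bit 0):
  0x7668 + 0x92EC = 0x10954 → wrap carry → 0x0955
  0x0955 + 0xB3AD = 0x0BD02
  0xBD02 + 0x72FB = 0x12FFD → wrap carry → 0x2FFE
One's-complement sum = 0x2FFE.
Checksum = ~0x2FFE & 0xFFFF = 0xD001.

D001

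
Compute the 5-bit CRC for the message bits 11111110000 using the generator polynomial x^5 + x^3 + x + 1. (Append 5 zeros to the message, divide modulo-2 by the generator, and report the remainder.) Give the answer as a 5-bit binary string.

Append 5 zeros: 1111111000000000. Divide by 101011 (XOR where the leading bit is 1):
  pos 0: 111111 XOR 101011 = 010100
  pos 1: 101001 XOR 101011 = 000010
  pos 5: 100000 XOR 101011 = 001011
  pos 7: 101100 XOR 101011 = 000111
  pos 10: 111000 XOR 101011 = 010011
Remainder (last 5 bits) = 10011. This is the CRC / FCS.

10011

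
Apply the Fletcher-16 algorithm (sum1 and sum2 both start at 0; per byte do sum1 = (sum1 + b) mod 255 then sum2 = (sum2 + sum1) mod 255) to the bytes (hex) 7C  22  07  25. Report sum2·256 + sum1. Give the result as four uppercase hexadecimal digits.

Running sums (mod 255):
  after byte 0 (7C): sum1=124, sum2=124
  after byte 1 (22): sum1=158, sum2=27
  after byte 2 (07): sum1=165, sum2=192
  after byte 3 (25): sum1=202, sum2=139
Checksum = sum2·256 + sum1 = 139·256 + 202 = 35786 = 0x8BCA.

8BCA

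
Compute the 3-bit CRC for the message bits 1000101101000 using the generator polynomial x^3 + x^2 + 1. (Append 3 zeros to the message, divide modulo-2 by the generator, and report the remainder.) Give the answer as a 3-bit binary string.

Append 3 zeros: 1000101101000000. Divide by 1101 (XOR where the leading bit is 1):
  pos 0: 1000 XOR 1101 = 0101
  pos 1: 1011 XOR 1101 = 0110
  pos 2: 1100 XOR 1101 = 0001
  pos 5: 1110 XOR 1101 = 0011
  pos 7: 1110 XOR 1101 = 0011
  pos 9: 1100 XOR 1101 = 0001
  pos 12: 1000 XOR 1101 = 0101
Remainder (last 3 bits) = 101. This is the CRC / FCS.

101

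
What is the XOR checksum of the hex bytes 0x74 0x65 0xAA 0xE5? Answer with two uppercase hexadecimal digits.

5E

XOR the bytes together:
  start with 0x74
  0x74 ⊕ 0x65 = 0x11
  0x11 ⊕ 0xAA = 0xBB
  0xBB ⊕ 0xE5 = 0x5E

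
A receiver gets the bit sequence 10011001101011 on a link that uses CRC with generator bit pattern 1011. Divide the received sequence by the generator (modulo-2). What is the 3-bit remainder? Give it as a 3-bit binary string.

Modulo-2 division of 10011001101011 by 1011:
  pos 0: 1001 XOR 1011 = 0010
  pos 2: 1010 XOR 1011 = 0001
  pos 5: 1011 XOR 1011 = 0000
  pos 10: 1011 XOR 1011 = 0000
Remainder = 000 (zero — the frame passes the CRC check).

000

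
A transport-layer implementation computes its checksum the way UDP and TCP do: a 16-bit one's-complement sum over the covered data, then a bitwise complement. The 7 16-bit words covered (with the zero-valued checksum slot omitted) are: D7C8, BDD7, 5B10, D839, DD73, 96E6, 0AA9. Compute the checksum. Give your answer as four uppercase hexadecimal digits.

B811

One's-complement addition (fold any carry out of bit 15 back into bit 0):
  0xD7C8 + 0xBDD7 = 0x1959F → wrap carry → 0x95A0
  0x95A0 + 0x5B10 = 0x0F0B0
  0xF0B0 + 0xD839 = 0x1C8E9 → wrap carry → 0xC8EA
  0xC8EA + 0xDD73 = 0x1A65D → wrap carry → 0xA65E
  0xA65E + 0x96E6 = 0x13D44 → wrap carry → 0x3D45
  0x3D45 + 0x0AA9 = 0x047EE
One's-complement sum = 0x47EE.
Checksum = ~0x47EE & 0xFFFF = 0xB811.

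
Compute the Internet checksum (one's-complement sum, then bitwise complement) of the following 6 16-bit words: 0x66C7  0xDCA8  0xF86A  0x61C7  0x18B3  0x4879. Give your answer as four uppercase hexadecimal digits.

0131

One's-complement addition (fold any carry out of bit 15 back into bit 0):
  0x66C7 + 0xDCA8 = 0x1436F → wrap carry → 0x4370
  0x4370 + 0xF86A = 0x13BDA → wrap carry → 0x3BDB
  0x3BDB + 0x61C7 = 0x09DA2
  0x9DA2 + 0x18B3 = 0x0B655
  0xB655 + 0x4879 = 0x0FECE
One's-complement sum = 0xFECE.
Checksum = ~0xFECE & 0xFFFF = 0x0131.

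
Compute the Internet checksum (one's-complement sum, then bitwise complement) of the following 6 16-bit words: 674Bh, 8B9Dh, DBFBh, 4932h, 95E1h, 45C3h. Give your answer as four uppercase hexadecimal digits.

0C44

One's-complement addition (fold any carry out of bit 15 back into bit 0):
  0x674B + 0x8B9D = 0x0F2E8
  0xF2E8 + 0xDBFB = 0x1CEE3 → wrap carry → 0xCEE4
  0xCEE4 + 0x4932 = 0x11816 → wrap carry → 0x1817
  0x1817 + 0x95E1 = 0x0ADF8
  0xADF8 + 0x45C3 = 0x0F3BB
One's-complement sum = 0xF3BB.
Checksum = ~0xF3BB & 0xFFFF = 0x0C44.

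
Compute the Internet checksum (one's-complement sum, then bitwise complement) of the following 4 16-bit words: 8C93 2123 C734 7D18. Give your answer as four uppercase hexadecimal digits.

One's-complement addition (fold any carry out of bit 15 back into bit 0):
  0x8C93 + 0x2123 = 0x0ADB6
  0xADB6 + 0xC734 = 0x174EA → wrap carry → 0x74EB
  0x74EB + 0x7D18 = 0x0F203
One's-complement sum = 0xF203.
Checksum = ~0xF203 & 0xFFFF = 0x0DFC.

0DFC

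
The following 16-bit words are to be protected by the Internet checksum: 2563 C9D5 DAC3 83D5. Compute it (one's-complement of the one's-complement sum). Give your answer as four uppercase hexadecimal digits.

One's-complement addition (fold any carry out of bit 15 back into bit 0):
  0x2563 + 0xC9D5 = 0x0EF38
  0xEF38 + 0xDAC3 = 0x1C9FB → wrap carry → 0xC9FC
  0xC9FC + 0x83D5 = 0x14DD1 → wrap carry → 0x4DD2
One's-complement sum = 0x4DD2.
Checksum = ~0x4DD2 & 0xFFFF = 0xB22D.

B22D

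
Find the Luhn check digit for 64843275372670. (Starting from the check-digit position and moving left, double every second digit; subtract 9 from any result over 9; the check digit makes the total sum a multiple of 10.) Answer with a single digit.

5

Partial digits right→left: 0 7 6 2 7 3 5 7 2 3 4 8 4 6
Double every second digit counting from the check-digit position (so the 1st, 3rd, 5th, ... of the partial from the right).
  doubled (with −9 where >9): 0 3 5 1 4 8 8 → sum 29
  kept as-is: 7 2 3 7 3 8 6 → sum 36
Total = 29 + 36 = 65.
Check digit = (10 − (65 mod 10)) mod 10 = 5.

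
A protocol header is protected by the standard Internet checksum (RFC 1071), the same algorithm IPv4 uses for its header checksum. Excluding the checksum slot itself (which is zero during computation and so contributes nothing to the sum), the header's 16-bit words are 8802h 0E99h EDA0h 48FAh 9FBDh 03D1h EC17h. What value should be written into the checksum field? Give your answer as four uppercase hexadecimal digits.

One's-complement addition (fold any carry out of bit 15 back into bit 0):
  0x8802 + 0x0E99 = 0x0969B
  0x969B + 0xEDA0 = 0x1843B → wrap carry → 0x843C
  0x843C + 0x48FA = 0x0CD36
  0xCD36 + 0x9FBD = 0x16CF3 → wrap carry → 0x6CF4
  0x6CF4 + 0x03D1 = 0x070C5
  0x70C5 + 0xEC17 = 0x15CDC → wrap carry → 0x5CDD
One's-complement sum = 0x5CDD.
Checksum = ~0x5CDD & 0xFFFF = 0xA322.

A322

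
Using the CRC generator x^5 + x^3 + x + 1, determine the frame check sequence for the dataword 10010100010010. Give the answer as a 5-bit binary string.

Append 5 zeros: 1001010001001000000. Divide by 101011 (XOR where the leading bit is 1):
  pos 0: 100101 XOR 101011 = 001110
  pos 2: 111000 XOR 101011 = 010011
  pos 3: 100110 XOR 101011 = 001101
  pos 5: 110110 XOR 101011 = 011101
  pos 6: 111010 XOR 101011 = 010001
  pos 7: 100011 XOR 101011 = 001000
  pos 9: 100000 XOR 101011 = 001011
  pos 11: 101100 XOR 101011 = 000111
Remainder (last 5 bits) = 11100. This is the CRC / FCS.

11100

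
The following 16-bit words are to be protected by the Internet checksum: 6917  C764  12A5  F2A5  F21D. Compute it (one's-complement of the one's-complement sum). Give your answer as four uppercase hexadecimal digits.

One's-complement addition (fold any carry out of bit 15 back into bit 0):
  0x6917 + 0xC764 = 0x1307B → wrap carry → 0x307C
  0x307C + 0x12A5 = 0x04321
  0x4321 + 0xF2A5 = 0x135C6 → wrap carry → 0x35C7
  0x35C7 + 0xF21D = 0x127E4 → wrap carry → 0x27E5
One's-complement sum = 0x27E5.
Checksum = ~0x27E5 & 0xFFFF = 0xD81A.

D81A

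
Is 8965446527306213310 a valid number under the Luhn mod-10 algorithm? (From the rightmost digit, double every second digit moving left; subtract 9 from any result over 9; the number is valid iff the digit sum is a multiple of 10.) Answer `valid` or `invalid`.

From the right, keep odd positions and double even positions (subtract 9 from any doubled value over 9):
  doubled (positions 2,4,...): 2 6 4 0 5 1 8 1 9 → sum 36
  kept (positions 1,3,...): 0 3 1 6 3 2 6 4 6 8 → sum 39
Total = 75.
75 mod 10 = 5, so the number is invalid.

invalid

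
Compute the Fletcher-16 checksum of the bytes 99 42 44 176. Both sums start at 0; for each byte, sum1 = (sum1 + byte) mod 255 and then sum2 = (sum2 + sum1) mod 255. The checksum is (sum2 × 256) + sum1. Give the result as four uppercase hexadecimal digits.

Running sums (mod 255):
  after byte 0 (99): sum1=99, sum2=99
  after byte 1 (42): sum1=141, sum2=240
  after byte 2 (44): sum1=185, sum2=170
  after byte 3 (176): sum1=106, sum2=21
Checksum = sum2·256 + sum1 = 21·256 + 106 = 5482 = 0x156A.

156A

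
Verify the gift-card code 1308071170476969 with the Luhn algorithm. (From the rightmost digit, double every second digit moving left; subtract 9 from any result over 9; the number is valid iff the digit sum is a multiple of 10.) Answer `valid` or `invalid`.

invalid

From the right, keep odd positions and double even positions (subtract 9 from any doubled value over 9):
  doubled (positions 2,4,...): 3 3 8 5 2 0 0 2 → sum 23
  kept (positions 1,3,...): 9 9 7 0 1 7 8 3 → sum 44
Total = 67.
67 mod 10 = 7, so the number is invalid.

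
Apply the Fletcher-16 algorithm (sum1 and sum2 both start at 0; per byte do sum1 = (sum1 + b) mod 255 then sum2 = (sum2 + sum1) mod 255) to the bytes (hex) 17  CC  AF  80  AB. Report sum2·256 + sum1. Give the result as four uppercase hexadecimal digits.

62BF

Running sums (mod 255):
  after byte 0 (17): sum1=23, sum2=23
  after byte 1 (CC): sum1=227, sum2=250
  after byte 2 (AF): sum1=147, sum2=142
  after byte 3 (80): sum1=20, sum2=162
  after byte 4 (AB): sum1=191, sum2=98
Checksum = sum2·256 + sum1 = 98·256 + 191 = 25279 = 0x62BF.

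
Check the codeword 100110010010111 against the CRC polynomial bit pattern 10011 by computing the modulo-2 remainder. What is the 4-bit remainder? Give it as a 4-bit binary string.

Modulo-2 division of 100110010010111 by 10011:
  pos 0: 10011 XOR 10011 = 00000
  pos 7: 10010 XOR 10011 = 00001
Remainder = 1111 (nonzero — an error is detected).

1111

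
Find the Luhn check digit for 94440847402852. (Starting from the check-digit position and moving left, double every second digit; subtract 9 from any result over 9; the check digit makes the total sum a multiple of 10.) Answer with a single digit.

Partial digits right→left: 2 5 8 2 0 4 7 4 8 0 4 4 4 9
Double every second digit counting from the check-digit position (so the 1st, 3rd, 5th, ... of the partial from the right).
  doubled (with −9 where >9): 4 7 0 5 7 8 8 → sum 39
  kept as-is: 5 2 4 4 0 4 9 → sum 28
Total = 39 + 28 = 67.
Check digit = (10 − (67 mod 10)) mod 10 = 3.

3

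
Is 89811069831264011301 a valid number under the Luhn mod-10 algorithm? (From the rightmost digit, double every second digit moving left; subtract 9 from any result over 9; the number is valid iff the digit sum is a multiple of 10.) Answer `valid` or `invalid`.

invalid

From the right, keep odd positions and double even positions (subtract 9 from any doubled value over 9):
  doubled (positions 2,4,...): 0 2 0 3 2 7 3 2 7 7 → sum 33
  kept (positions 1,3,...): 1 3 1 4 2 3 9 0 1 9 → sum 33
Total = 66.
66 mod 10 = 6, so the number is invalid.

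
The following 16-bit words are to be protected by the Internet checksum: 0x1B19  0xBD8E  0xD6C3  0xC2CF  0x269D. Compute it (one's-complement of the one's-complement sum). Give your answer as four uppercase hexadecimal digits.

One's-complement addition (fold any carry out of bit 15 back into bit 0):
  0x1B19 + 0xBD8E = 0x0D8A7
  0xD8A7 + 0xD6C3 = 0x1AF6A → wrap carry → 0xAF6B
  0xAF6B + 0xC2CF = 0x1723A → wrap carry → 0x723B
  0x723B + 0x269D = 0x098D8
One's-complement sum = 0x98D8.
Checksum = ~0x98D8 & 0xFFFF = 0x6727.

6727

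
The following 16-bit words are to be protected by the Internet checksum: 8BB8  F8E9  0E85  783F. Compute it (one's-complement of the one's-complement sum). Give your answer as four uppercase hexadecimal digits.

One's-complement addition (fold any carry out of bit 15 back into bit 0):
  0x8BB8 + 0xF8E9 = 0x184A1 → wrap carry → 0x84A2
  0x84A2 + 0x0E85 = 0x09327
  0x9327 + 0x783F = 0x10B66 → wrap carry → 0x0B67
One's-complement sum = 0x0B67.
Checksum = ~0x0B67 & 0xFFFF = 0xF498.

F498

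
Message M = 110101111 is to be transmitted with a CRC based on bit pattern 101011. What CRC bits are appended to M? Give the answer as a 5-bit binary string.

00010

Append 5 zeros: 11010111100000. Divide by 101011 (XOR where the leading bit is 1):
  pos 0: 110101 XOR 101011 = 011110
  pos 1: 111101 XOR 101011 = 010110
  pos 2: 101101 XOR 101011 = 000110
  pos 5: 110100 XOR 101011 = 011111
  pos 6: 111110 XOR 101011 = 010101
  pos 7: 101010 XOR 101011 = 000001
Remainder (last 5 bits) = 00010. This is the CRC / FCS.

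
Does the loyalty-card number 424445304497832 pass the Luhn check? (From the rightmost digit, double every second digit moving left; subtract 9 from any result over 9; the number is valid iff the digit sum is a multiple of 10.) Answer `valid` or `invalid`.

From the right, keep odd positions and double even positions (subtract 9 from any doubled value over 9):
  doubled (positions 2,4,...): 6 5 8 0 1 8 4 → sum 32
  kept (positions 1,3,...): 2 8 9 4 3 4 4 4 → sum 38
Total = 70.
70 mod 10 = 0, so the number is valid.

valid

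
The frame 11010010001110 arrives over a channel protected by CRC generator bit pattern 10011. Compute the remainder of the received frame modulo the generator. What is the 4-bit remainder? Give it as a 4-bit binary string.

Modulo-2 division of 11010010001110 by 10011:
  pos 0: 11010 XOR 10011 = 01001
  pos 1: 10010 XOR 10011 = 00001
  pos 5: 11000 XOR 10011 = 01011
  pos 6: 10111 XOR 10011 = 00100
  pos 8: 10011 XOR 10011 = 00000
Remainder = 0000 (zero — the frame passes the CRC check).

0000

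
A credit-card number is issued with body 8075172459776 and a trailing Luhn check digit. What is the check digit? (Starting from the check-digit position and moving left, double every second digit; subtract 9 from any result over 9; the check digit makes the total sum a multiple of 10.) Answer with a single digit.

1

Partial digits right→left: 6 7 7 9 5 4 2 7 1 5 7 0 8
Double every second digit counting from the check-digit position (so the 1st, 3rd, 5th, ... of the partial from the right).
  doubled (with −9 where >9): 3 5 1 4 2 5 7 → sum 27
  kept as-is: 7 9 4 7 5 0 → sum 32
Total = 27 + 32 = 59.
Check digit = (10 − (59 mod 10)) mod 10 = 1.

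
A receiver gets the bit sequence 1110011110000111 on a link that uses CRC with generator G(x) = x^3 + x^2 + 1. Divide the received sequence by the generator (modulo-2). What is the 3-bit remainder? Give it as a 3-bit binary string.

000

Modulo-2 division of 1110011110000111 by 1101:
  pos 0: 1110 XOR 1101 = 0011
  pos 2: 1101 XOR 1101 = 0000
  pos 6: 1110 XOR 1101 = 0011
  pos 8: 1100 XOR 1101 = 0001
  pos 11: 1011 XOR 1101 = 0110
  pos 12: 1101 XOR 1101 = 0000
Remainder = 000 (zero — the frame passes the CRC check).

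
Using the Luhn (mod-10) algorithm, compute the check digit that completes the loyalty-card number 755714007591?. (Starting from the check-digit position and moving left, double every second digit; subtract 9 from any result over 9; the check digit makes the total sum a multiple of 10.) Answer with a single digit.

4

Partial digits right→left: 1 9 5 7 0 0 4 1 7 5 5 7
Double every second digit counting from the check-digit position (so the 1st, 3rd, 5th, ... of the partial from the right).
  doubled (with −9 where >9): 2 1 0 8 5 1 → sum 17
  kept as-is: 9 7 0 1 5 7 → sum 29
Total = 17 + 29 = 46.
Check digit = (10 − (46 mod 10)) mod 10 = 4.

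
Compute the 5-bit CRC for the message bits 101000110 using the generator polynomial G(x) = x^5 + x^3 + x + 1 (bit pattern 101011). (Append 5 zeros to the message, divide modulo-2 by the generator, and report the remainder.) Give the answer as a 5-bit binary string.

00011

Append 5 zeros: 10100011000000. Divide by 101011 (XOR where the leading bit is 1):
  pos 0: 101000 XOR 101011 = 000011
  pos 4: 111100 XOR 101011 = 010111
  pos 5: 101110 XOR 101011 = 000101
  pos 8: 101000 XOR 101011 = 000011
Remainder (last 5 bits) = 00011. This is the CRC / FCS.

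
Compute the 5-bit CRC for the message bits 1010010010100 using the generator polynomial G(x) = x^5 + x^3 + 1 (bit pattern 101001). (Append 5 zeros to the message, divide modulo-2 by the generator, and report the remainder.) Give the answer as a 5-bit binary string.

Append 5 zeros: 101001001010000000. Divide by 101001 (XOR where the leading bit is 1):
  pos 0: 101001 XOR 101001 = 000000
  pos 8: 101000 XOR 101001 = 000001
Remainder (last 5 bits) = 10000. This is the CRC / FCS.

10000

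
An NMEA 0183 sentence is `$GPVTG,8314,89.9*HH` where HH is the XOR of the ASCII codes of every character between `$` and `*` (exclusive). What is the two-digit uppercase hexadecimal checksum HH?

4A

XOR the ASCII codes of the payload characters:
  'G' = 0x47 → acc = 0x47
  'P' = 0x50 → acc = 0x17
  'V' = 0x56 → acc = 0x41
  'T' = 0x54 → acc = 0x15
  'G' = 0x47 → acc = 0x52
  ',' = 0x2C → acc = 0x7E
  '8' = 0x38 → acc = 0x46
  '3' = 0x33 → acc = 0x75
  '1' = 0x31 → acc = 0x44
  '4' = 0x34 → acc = 0x70
  ',' = 0x2C → acc = 0x5C
  '8' = 0x38 → acc = 0x64
  '9' = 0x39 → acc = 0x5D
  '.' = 0x2E → acc = 0x73
  '9' = 0x39 → acc = 0x4A
Checksum = 0x4A.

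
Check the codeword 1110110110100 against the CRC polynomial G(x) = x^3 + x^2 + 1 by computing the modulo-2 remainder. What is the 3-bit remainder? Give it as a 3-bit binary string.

010

Modulo-2 division of 1110110110100 by 1101:
  pos 0: 1110 XOR 1101 = 0011
  pos 2: 1111 XOR 1101 = 0010
  pos 4: 1001 XOR 1101 = 0100
  pos 5: 1001 XOR 1101 = 0100
  pos 6: 1000 XOR 1101 = 0101
  pos 7: 1011 XOR 1101 = 0110
  pos 8: 1100 XOR 1101 = 0001
Remainder = 010 (nonzero — an error is detected).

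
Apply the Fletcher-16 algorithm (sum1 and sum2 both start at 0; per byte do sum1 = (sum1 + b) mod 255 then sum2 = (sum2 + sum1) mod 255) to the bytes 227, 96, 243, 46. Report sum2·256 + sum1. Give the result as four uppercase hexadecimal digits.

C666

Running sums (mod 255):
  after byte 0 (227): sum1=227, sum2=227
  after byte 1 (96): sum1=68, sum2=40
  after byte 2 (243): sum1=56, sum2=96
  after byte 3 (46): sum1=102, sum2=198
Checksum = sum2·256 + sum1 = 198·256 + 102 = 50790 = 0xC666.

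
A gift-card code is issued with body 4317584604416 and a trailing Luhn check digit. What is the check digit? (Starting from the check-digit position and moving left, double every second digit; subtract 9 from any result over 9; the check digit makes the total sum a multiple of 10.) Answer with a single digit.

Partial digits right→left: 6 1 4 4 0 6 4 8 5 7 1 3 4
Double every second digit counting from the check-digit position (so the 1st, 3rd, 5th, ... of the partial from the right).
  doubled (with −9 where >9): 3 8 0 8 1 2 8 → sum 30
  kept as-is: 1 4 6 8 7 3 → sum 29
Total = 30 + 29 = 59.
Check digit = (10 − (59 mod 10)) mod 10 = 1.

1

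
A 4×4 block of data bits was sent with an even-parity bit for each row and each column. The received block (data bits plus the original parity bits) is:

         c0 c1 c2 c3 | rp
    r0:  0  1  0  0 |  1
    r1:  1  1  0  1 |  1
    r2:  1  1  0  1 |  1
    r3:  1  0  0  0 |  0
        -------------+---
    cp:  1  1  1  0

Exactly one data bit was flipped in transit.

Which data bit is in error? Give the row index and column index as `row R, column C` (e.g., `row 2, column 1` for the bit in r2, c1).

row 3, column 2

Recompute each row's even parity and compare to rp:
  r0: data parity 1, sent rp 1 → ok
  r1: data parity 1, sent rp 1 → ok
  r2: data parity 1, sent rp 1 → ok
  r3: data parity 1, sent rp 0 → mismatch
Recompute each column's even parity and compare to cp:
  c0: data parity 1, sent cp 1 → ok
  c1: data parity 1, sent cp 1 → ok
  c2: data parity 0, sent cp 1 → mismatch
  c3: data parity 0, sent cp 0 → ok
Exactly one row (r3) and one column (c2) fail → the flipped bit is at their intersection.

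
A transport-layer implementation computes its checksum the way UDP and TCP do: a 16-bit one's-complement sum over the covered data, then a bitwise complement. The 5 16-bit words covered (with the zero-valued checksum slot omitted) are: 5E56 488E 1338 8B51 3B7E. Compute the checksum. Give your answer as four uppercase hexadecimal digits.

7F13

One's-complement addition (fold any carry out of bit 15 back into bit 0):
  0x5E56 + 0x488E = 0x0A6E4
  0xA6E4 + 0x1338 = 0x0BA1C
  0xBA1C + 0x8B51 = 0x1456D → wrap carry → 0x456E
  0x456E + 0x3B7E = 0x080EC
One's-complement sum = 0x80EC.
Checksum = ~0x80EC & 0xFFFF = 0x7F13.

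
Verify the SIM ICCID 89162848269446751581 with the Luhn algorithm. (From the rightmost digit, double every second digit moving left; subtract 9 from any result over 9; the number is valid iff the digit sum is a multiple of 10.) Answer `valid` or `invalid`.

From the right, keep odd positions and double even positions (subtract 9 from any doubled value over 9):
  doubled (positions 2,4,...): 7 2 5 8 9 4 8 4 2 7 → sum 56
  kept (positions 1,3,...): 1 5 5 6 4 6 8 8 6 9 → sum 58
Total = 114.
114 mod 10 = 4, so the number is invalid.

invalid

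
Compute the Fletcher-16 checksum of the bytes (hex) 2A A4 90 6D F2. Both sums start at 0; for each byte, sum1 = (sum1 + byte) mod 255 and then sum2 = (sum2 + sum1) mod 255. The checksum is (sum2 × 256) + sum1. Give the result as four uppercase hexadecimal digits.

E4BF

Running sums (mod 255):
  after byte 0 (2A): sum1=42, sum2=42
  after byte 1 (A4): sum1=206, sum2=248
  after byte 2 (90): sum1=95, sum2=88
  after byte 3 (6D): sum1=204, sum2=37
  after byte 4 (F2): sum1=191, sum2=228
Checksum = sum2·256 + sum1 = 228·256 + 191 = 58559 = 0xE4BF.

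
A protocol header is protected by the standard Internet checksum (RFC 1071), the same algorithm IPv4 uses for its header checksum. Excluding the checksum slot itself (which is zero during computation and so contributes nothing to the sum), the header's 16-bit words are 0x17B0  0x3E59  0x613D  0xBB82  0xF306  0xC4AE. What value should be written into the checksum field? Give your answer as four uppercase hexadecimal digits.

D580

One's-complement addition (fold any carry out of bit 15 back into bit 0):
  0x17B0 + 0x3E59 = 0x05609
  0x5609 + 0x613D = 0x0B746
  0xB746 + 0xBB82 = 0x172C8 → wrap carry → 0x72C9
  0x72C9 + 0xF306 = 0x165CF → wrap carry → 0x65D0
  0x65D0 + 0xC4AE = 0x12A7E → wrap carry → 0x2A7F
One's-complement sum = 0x2A7F.
Checksum = ~0x2A7F & 0xFFFF = 0xD580.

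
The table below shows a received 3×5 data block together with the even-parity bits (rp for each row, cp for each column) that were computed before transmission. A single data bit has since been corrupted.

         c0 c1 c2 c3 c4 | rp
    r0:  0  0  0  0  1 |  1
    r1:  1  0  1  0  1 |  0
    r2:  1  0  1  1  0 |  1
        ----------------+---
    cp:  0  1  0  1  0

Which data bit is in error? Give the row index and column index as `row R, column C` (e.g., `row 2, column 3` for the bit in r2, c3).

Recompute each row's even parity and compare to rp:
  r0: data parity 1, sent rp 1 → ok
  r1: data parity 1, sent rp 0 → mismatch
  r2: data parity 1, sent rp 1 → ok
Recompute each column's even parity and compare to cp:
  c0: data parity 0, sent cp 0 → ok
  c1: data parity 0, sent cp 1 → mismatch
  c2: data parity 0, sent cp 0 → ok
  c3: data parity 1, sent cp 1 → ok
  c4: data parity 0, sent cp 0 → ok
Exactly one row (r1) and one column (c1) fail → the flipped bit is at their intersection.

row 1, column 1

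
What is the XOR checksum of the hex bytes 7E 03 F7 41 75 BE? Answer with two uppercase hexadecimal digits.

XOR the bytes together:
  start with 0x7E
  0x7E ⊕ 0x03 = 0x7D
  0x7D ⊕ 0xF7 = 0x8A
  0x8A ⊕ 0x41 = 0xCB
  0xCB ⊕ 0x75 = 0xBE
  0xBE ⊕ 0xBE = 0x00

00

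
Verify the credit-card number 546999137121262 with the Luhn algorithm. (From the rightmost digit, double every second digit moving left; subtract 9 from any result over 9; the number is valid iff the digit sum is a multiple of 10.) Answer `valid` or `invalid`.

invalid

From the right, keep odd positions and double even positions (subtract 9 from any doubled value over 9):
  doubled (positions 2,4,...): 3 2 2 6 9 9 8 → sum 39
  kept (positions 1,3,...): 2 2 2 7 1 9 6 5 → sum 34
Total = 73.
73 mod 10 = 3, so the number is invalid.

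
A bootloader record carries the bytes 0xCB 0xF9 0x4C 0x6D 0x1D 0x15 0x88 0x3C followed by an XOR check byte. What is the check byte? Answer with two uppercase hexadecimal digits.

XOR the bytes together:
  start with 0xCB
  0xCB ⊕ 0xF9 = 0x32
  0x32 ⊕ 0x4C = 0x7E
  0x7E ⊕ 0x6D = 0x13
  0x13 ⊕ 0x1D = 0x0E
  0x0E ⊕ 0x15 = 0x1B
  0x1B ⊕ 0x88 = 0x93
  0x93 ⊕ 0x3C = 0xAF

AF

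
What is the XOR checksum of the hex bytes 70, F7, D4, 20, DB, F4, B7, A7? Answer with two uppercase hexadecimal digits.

4C

XOR the bytes together:
  start with 0x70
  0x70 ⊕ 0xF7 = 0x87
  0x87 ⊕ 0xD4 = 0x53
  0x53 ⊕ 0x20 = 0x73
  0x73 ⊕ 0xDB = 0xA8
  0xA8 ⊕ 0xF4 = 0x5C
  0x5C ⊕ 0xB7 = 0xEB
  0xEB ⊕ 0xA7 = 0x4C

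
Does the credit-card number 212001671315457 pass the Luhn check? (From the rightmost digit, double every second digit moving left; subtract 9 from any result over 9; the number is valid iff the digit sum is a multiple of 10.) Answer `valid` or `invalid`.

valid

From the right, keep odd positions and double even positions (subtract 9 from any doubled value over 9):
  doubled (positions 2,4,...): 1 1 6 5 2 0 2 → sum 17
  kept (positions 1,3,...): 7 4 1 1 6 0 2 2 → sum 23
Total = 40.
40 mod 10 = 0, so the number is valid.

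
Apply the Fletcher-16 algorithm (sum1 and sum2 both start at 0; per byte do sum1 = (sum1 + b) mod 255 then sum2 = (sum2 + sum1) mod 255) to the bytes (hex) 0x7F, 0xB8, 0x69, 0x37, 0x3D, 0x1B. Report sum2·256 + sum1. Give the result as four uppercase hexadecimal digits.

Running sums (mod 255):
  after byte 0 (0x7F): sum1=127, sum2=127
  after byte 1 (0xB8): sum1=56, sum2=183
  after byte 2 (0x69): sum1=161, sum2=89
  after byte 3 (0x37): sum1=216, sum2=50
  after byte 4 (0x3D): sum1=22, sum2=72
  after byte 5 (0x1B): sum1=49, sum2=121
Checksum = sum2·256 + sum1 = 121·256 + 49 = 31025 = 0x7931.

7931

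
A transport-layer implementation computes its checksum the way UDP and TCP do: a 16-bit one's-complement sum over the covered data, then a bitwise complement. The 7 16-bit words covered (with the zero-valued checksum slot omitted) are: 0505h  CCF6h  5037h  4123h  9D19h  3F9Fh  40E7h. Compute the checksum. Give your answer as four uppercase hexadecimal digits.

7F09

One's-complement addition (fold any carry out of bit 15 back into bit 0):
  0x0505 + 0xCCF6 = 0x0D1FB
  0xD1FB + 0x5037 = 0x12232 → wrap carry → 0x2233
  0x2233 + 0x4123 = 0x06356
  0x6356 + 0x9D19 = 0x1006F → wrap carry → 0x0070
  0x0070 + 0x3F9F = 0x0400F
  0x400F + 0x40E7 = 0x080F6
One's-complement sum = 0x80F6.
Checksum = ~0x80F6 & 0xFFFF = 0x7F09.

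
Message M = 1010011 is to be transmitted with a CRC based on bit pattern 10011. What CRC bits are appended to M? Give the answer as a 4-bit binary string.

0111

Append 4 zeros: 10100110000. Divide by 10011 (XOR where the leading bit is 1):
  pos 0: 10100 XOR 10011 = 00111
  pos 2: 11111 XOR 10011 = 01100
  pos 3: 11000 XOR 10011 = 01011
  pos 4: 10110 XOR 10011 = 00101
  pos 6: 10100 XOR 10011 = 00111
Remainder (last 4 bits) = 0111. This is the CRC / FCS.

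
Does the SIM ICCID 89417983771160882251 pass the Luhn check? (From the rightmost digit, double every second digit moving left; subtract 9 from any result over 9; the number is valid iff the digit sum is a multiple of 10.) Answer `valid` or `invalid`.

valid

From the right, keep odd positions and double even positions (subtract 9 from any doubled value over 9):
  doubled (positions 2,4,...): 1 4 7 3 2 5 7 5 8 7 → sum 49
  kept (positions 1,3,...): 1 2 8 0 1 7 3 9 1 9 → sum 41
Total = 90.
90 mod 10 = 0, so the number is valid.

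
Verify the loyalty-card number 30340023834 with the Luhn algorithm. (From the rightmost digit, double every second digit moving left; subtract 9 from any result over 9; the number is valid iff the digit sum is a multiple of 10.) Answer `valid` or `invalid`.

From the right, keep odd positions and double even positions (subtract 9 from any doubled value over 9):
  doubled (positions 2,4,...): 6 6 0 8 0 → sum 20
  kept (positions 1,3,...): 4 8 2 0 3 3 → sum 20
Total = 40.
40 mod 10 = 0, so the number is valid.

valid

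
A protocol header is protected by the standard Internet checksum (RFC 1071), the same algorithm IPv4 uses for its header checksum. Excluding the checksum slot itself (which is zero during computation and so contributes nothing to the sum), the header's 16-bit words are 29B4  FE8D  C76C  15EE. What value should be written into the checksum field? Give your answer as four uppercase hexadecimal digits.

FA62

One's-complement addition (fold any carry out of bit 15 back into bit 0):
  0x29B4 + 0xFE8D = 0x12841 → wrap carry → 0x2842
  0x2842 + 0xC76C = 0x0EFAE
  0xEFAE + 0x15EE = 0x1059C → wrap carry → 0x059D
One's-complement sum = 0x059D.
Checksum = ~0x059D & 0xFFFF = 0xFA62.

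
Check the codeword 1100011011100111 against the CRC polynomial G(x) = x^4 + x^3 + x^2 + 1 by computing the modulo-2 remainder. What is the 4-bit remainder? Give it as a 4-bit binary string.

0000

Modulo-2 division of 1100011011100111 by 11101:
  pos 0: 11000 XOR 11101 = 00101
  pos 2: 10111 XOR 11101 = 01010
  pos 3: 10100 XOR 11101 = 01001
  pos 4: 10011 XOR 11101 = 01110
  pos 5: 11101 XOR 11101 = 00000
  pos 10: 10011 XOR 11101 = 01110
  pos 11: 11101 XOR 11101 = 00000
Remainder = 0000 (zero — the frame passes the CRC check).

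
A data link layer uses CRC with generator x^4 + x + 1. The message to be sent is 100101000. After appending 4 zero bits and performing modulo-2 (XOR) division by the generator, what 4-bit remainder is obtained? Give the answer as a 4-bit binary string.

Append 4 zeros: 1001010000000. Divide by 10011 (XOR where the leading bit is 1):
  pos 0: 10010 XOR 10011 = 00001
  pos 4: 11000 XOR 10011 = 01011
  pos 5: 10110 XOR 10011 = 00101
  pos 7: 10100 XOR 10011 = 00111
Remainder (last 4 bits) = 1110. This is the CRC / FCS.

1110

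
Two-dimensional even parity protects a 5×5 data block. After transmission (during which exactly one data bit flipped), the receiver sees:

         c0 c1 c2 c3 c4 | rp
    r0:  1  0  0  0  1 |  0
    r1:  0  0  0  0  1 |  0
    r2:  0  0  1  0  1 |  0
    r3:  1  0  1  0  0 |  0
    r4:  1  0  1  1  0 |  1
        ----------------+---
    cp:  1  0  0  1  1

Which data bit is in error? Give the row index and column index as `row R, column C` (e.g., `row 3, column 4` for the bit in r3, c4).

row 1, column 2

Recompute each row's even parity and compare to rp:
  r0: data parity 0, sent rp 0 → ok
  r1: data parity 1, sent rp 0 → mismatch
  r2: data parity 0, sent rp 0 → ok
  r3: data parity 0, sent rp 0 → ok
  r4: data parity 1, sent rp 1 → ok
Recompute each column's even parity and compare to cp:
  c0: data parity 1, sent cp 1 → ok
  c1: data parity 0, sent cp 0 → ok
  c2: data parity 1, sent cp 0 → mismatch
  c3: data parity 1, sent cp 1 → ok
  c4: data parity 1, sent cp 1 → ok
Exactly one row (r1) and one column (c2) fail → the flipped bit is at their intersection.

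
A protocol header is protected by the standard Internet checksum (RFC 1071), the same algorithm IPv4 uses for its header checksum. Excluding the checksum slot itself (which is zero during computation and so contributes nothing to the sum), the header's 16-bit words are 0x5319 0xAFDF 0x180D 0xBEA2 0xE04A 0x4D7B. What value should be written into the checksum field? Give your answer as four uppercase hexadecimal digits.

F890

One's-complement addition (fold any carry out of bit 15 back into bit 0):
  0x5319 + 0xAFDF = 0x102F8 → wrap carry → 0x02F9
  0x02F9 + 0x180D = 0x01B06
  0x1B06 + 0xBEA2 = 0x0D9A8
  0xD9A8 + 0xE04A = 0x1B9F2 → wrap carry → 0xB9F3
  0xB9F3 + 0x4D7B = 0x1076E → wrap carry → 0x076F
One's-complement sum = 0x076F.
Checksum = ~0x076F & 0xFFFF = 0xF890.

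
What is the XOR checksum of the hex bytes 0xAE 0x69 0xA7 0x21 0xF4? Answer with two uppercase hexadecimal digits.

XOR the bytes together:
  start with 0xAE
  0xAE ⊕ 0x69 = 0xC7
  0xC7 ⊕ 0xA7 = 0x60
  0x60 ⊕ 0x21 = 0x41
  0x41 ⊕ 0xF4 = 0xB5

B5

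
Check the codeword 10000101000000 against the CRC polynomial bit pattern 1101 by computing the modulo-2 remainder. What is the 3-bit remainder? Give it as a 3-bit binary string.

010

Modulo-2 division of 10000101000000 by 1101:
  pos 0: 1000 XOR 1101 = 0101
  pos 1: 1010 XOR 1101 = 0111
  pos 2: 1111 XOR 1101 = 0010
  pos 4: 1001 XOR 1101 = 0100
  pos 5: 1000 XOR 1101 = 0101
  pos 6: 1010 XOR 1101 = 0111
  pos 7: 1110 XOR 1101 = 0011
  pos 9: 1100 XOR 1101 = 0001
Remainder = 010 (nonzero — an error is detected).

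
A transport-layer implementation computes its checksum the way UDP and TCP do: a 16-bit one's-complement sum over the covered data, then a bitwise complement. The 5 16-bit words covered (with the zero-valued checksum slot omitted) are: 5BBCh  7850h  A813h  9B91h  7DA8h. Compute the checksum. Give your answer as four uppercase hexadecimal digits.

One's-complement addition (fold any carry out of bit 15 back into bit 0):
  0x5BBC + 0x7850 = 0x0D40C
  0xD40C + 0xA813 = 0x17C1F → wrap carry → 0x7C20
  0x7C20 + 0x9B91 = 0x117B1 → wrap carry → 0x17B2
  0x17B2 + 0x7DA8 = 0x0955A
One's-complement sum = 0x955A.
Checksum = ~0x955A & 0xFFFF = 0x6AA5.

6AA5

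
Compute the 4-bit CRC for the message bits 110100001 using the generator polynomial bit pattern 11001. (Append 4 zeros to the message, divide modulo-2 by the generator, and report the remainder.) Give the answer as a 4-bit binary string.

Append 4 zeros: 1101000010000. Divide by 11001 (XOR where the leading bit is 1):
  pos 0: 11010 XOR 11001 = 00011
  pos 3: 11000 XOR 11001 = 00001
  pos 7: 11000 XOR 11001 = 00001
Remainder (last 4 bits) = 0010. This is the CRC / FCS.

0010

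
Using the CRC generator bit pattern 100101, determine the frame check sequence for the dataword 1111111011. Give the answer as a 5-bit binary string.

00001

Append 5 zeros: 111111101100000. Divide by 100101 (XOR where the leading bit is 1):
  pos 0: 111111 XOR 100101 = 011010
  pos 1: 110101 XOR 100101 = 010000
  pos 2: 100000 XOR 100101 = 000101
  pos 5: 101110 XOR 100101 = 001011
  pos 7: 101100 XOR 100101 = 001001
  pos 9: 100100 XOR 100101 = 000001
Remainder (last 5 bits) = 00001. This is the CRC / FCS.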